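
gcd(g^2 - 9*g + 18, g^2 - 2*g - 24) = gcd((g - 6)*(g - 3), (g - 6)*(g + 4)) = g - 6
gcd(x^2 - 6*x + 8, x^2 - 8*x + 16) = x - 4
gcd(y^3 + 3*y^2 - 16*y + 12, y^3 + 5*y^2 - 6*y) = y^2 + 5*y - 6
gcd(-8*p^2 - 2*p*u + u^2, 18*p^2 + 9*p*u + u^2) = 1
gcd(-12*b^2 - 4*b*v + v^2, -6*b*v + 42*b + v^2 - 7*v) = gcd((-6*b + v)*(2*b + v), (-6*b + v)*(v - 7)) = -6*b + v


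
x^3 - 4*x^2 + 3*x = x*(x - 3)*(x - 1)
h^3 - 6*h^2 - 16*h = h*(h - 8)*(h + 2)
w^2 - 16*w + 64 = (w - 8)^2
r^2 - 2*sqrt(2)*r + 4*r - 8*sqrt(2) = (r + 4)*(r - 2*sqrt(2))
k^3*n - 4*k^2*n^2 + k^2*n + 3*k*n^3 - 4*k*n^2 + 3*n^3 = (k - 3*n)*(k - n)*(k*n + n)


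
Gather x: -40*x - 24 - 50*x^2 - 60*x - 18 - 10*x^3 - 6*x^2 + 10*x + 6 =-10*x^3 - 56*x^2 - 90*x - 36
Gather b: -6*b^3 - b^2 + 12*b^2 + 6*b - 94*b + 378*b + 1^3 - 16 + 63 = -6*b^3 + 11*b^2 + 290*b + 48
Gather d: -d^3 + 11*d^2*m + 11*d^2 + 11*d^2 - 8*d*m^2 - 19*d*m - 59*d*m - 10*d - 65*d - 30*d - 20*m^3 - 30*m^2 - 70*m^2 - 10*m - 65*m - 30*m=-d^3 + d^2*(11*m + 22) + d*(-8*m^2 - 78*m - 105) - 20*m^3 - 100*m^2 - 105*m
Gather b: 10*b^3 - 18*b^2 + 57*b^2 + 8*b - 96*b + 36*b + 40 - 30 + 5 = 10*b^3 + 39*b^2 - 52*b + 15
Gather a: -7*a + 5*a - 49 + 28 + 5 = -2*a - 16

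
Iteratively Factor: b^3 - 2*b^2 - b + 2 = (b - 1)*(b^2 - b - 2) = (b - 1)*(b + 1)*(b - 2)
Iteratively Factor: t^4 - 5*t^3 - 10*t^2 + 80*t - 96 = (t - 3)*(t^3 - 2*t^2 - 16*t + 32) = (t - 3)*(t - 2)*(t^2 - 16) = (t - 4)*(t - 3)*(t - 2)*(t + 4)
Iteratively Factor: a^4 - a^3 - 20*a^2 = (a - 5)*(a^3 + 4*a^2) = (a - 5)*(a + 4)*(a^2) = a*(a - 5)*(a + 4)*(a)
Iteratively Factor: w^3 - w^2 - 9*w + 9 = (w - 3)*(w^2 + 2*w - 3) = (w - 3)*(w - 1)*(w + 3)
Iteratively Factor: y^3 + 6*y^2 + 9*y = (y + 3)*(y^2 + 3*y) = y*(y + 3)*(y + 3)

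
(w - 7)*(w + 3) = w^2 - 4*w - 21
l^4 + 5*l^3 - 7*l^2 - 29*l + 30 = (l - 2)*(l - 1)*(l + 3)*(l + 5)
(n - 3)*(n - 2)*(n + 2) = n^3 - 3*n^2 - 4*n + 12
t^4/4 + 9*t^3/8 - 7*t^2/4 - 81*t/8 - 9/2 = (t/4 + 1)*(t - 3)*(t + 1/2)*(t + 3)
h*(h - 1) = h^2 - h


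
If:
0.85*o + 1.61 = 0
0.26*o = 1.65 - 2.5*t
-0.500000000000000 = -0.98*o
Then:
No Solution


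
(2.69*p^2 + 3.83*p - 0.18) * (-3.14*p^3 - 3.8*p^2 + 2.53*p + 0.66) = -8.4466*p^5 - 22.2482*p^4 - 7.1831*p^3 + 12.1493*p^2 + 2.0724*p - 0.1188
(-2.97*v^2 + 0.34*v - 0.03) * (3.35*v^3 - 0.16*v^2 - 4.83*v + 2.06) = -9.9495*v^5 + 1.6142*v^4 + 14.1902*v^3 - 7.7556*v^2 + 0.8453*v - 0.0618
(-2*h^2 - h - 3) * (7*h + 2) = -14*h^3 - 11*h^2 - 23*h - 6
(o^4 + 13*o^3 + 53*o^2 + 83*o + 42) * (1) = o^4 + 13*o^3 + 53*o^2 + 83*o + 42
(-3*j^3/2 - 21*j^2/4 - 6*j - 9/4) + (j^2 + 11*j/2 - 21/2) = -3*j^3/2 - 17*j^2/4 - j/2 - 51/4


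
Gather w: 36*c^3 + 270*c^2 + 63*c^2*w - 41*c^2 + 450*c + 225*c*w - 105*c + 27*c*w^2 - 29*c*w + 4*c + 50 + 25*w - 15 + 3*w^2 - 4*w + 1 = 36*c^3 + 229*c^2 + 349*c + w^2*(27*c + 3) + w*(63*c^2 + 196*c + 21) + 36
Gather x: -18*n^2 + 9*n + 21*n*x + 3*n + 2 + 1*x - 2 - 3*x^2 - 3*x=-18*n^2 + 12*n - 3*x^2 + x*(21*n - 2)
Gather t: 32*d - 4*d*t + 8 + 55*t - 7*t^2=32*d - 7*t^2 + t*(55 - 4*d) + 8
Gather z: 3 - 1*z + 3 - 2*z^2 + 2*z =-2*z^2 + z + 6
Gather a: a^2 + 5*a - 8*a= a^2 - 3*a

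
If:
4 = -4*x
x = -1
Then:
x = -1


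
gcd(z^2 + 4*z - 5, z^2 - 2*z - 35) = z + 5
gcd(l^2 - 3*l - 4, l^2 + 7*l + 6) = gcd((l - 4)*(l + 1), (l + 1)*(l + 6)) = l + 1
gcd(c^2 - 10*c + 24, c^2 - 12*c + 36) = c - 6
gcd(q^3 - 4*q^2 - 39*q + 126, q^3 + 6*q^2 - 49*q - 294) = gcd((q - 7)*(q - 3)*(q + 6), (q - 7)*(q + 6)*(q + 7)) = q^2 - q - 42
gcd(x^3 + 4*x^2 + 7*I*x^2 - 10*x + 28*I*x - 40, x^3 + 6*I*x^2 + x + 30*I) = x + 5*I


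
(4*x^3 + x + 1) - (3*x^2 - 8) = 4*x^3 - 3*x^2 + x + 9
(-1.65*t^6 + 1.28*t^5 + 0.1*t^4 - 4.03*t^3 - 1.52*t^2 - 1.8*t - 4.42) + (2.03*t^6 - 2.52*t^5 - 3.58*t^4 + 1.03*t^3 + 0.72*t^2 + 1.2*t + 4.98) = 0.38*t^6 - 1.24*t^5 - 3.48*t^4 - 3.0*t^3 - 0.8*t^2 - 0.6*t + 0.56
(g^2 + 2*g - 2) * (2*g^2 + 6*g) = 2*g^4 + 10*g^3 + 8*g^2 - 12*g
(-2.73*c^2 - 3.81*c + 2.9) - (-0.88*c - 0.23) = -2.73*c^2 - 2.93*c + 3.13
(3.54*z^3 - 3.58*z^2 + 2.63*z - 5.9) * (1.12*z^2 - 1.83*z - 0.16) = 3.9648*z^5 - 10.4878*z^4 + 8.9306*z^3 - 10.8481*z^2 + 10.3762*z + 0.944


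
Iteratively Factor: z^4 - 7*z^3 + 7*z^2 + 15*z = (z - 3)*(z^3 - 4*z^2 - 5*z) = (z - 3)*(z + 1)*(z^2 - 5*z) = (z - 5)*(z - 3)*(z + 1)*(z)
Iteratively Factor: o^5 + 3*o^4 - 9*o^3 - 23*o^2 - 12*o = (o + 4)*(o^4 - o^3 - 5*o^2 - 3*o) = o*(o + 4)*(o^3 - o^2 - 5*o - 3) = o*(o + 1)*(o + 4)*(o^2 - 2*o - 3) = o*(o - 3)*(o + 1)*(o + 4)*(o + 1)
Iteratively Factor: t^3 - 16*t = (t)*(t^2 - 16) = t*(t - 4)*(t + 4)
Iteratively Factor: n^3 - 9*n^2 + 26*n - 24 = (n - 2)*(n^2 - 7*n + 12) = (n - 4)*(n - 2)*(n - 3)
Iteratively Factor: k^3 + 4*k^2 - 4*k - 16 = (k + 4)*(k^2 - 4) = (k - 2)*(k + 4)*(k + 2)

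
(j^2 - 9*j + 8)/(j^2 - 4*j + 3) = (j - 8)/(j - 3)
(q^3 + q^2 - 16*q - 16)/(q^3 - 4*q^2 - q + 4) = (q + 4)/(q - 1)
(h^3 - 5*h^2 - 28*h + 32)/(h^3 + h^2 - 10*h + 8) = (h - 8)/(h - 2)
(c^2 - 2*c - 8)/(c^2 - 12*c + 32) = (c + 2)/(c - 8)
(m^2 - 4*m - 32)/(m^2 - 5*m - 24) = (m + 4)/(m + 3)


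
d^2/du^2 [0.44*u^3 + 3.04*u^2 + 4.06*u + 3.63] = 2.64*u + 6.08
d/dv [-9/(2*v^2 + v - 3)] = 9*(4*v + 1)/(2*v^2 + v - 3)^2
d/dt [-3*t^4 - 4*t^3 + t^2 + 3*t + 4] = -12*t^3 - 12*t^2 + 2*t + 3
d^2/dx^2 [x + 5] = 0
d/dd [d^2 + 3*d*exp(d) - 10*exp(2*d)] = 3*d*exp(d) + 2*d - 20*exp(2*d) + 3*exp(d)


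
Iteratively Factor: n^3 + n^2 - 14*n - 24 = (n + 2)*(n^2 - n - 12) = (n + 2)*(n + 3)*(n - 4)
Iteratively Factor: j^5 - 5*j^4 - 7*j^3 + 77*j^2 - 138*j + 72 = (j + 4)*(j^4 - 9*j^3 + 29*j^2 - 39*j + 18) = (j - 1)*(j + 4)*(j^3 - 8*j^2 + 21*j - 18) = (j - 2)*(j - 1)*(j + 4)*(j^2 - 6*j + 9) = (j - 3)*(j - 2)*(j - 1)*(j + 4)*(j - 3)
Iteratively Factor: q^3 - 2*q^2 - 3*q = (q)*(q^2 - 2*q - 3) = q*(q - 3)*(q + 1)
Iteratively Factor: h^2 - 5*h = (h - 5)*(h)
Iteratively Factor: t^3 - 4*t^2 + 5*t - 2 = (t - 1)*(t^2 - 3*t + 2) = (t - 2)*(t - 1)*(t - 1)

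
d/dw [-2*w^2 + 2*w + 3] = 2 - 4*w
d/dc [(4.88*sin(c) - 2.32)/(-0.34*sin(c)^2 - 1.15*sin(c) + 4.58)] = (1.6592*sin(c)^2 - 1.5776*sin(c) + 19.6824)*cos(c)/(0.1156*sin(c)^4 + 0.782*sin(c)^3 - 1.7919*sin(c)^2 - 10.534*sin(c) + 20.9764)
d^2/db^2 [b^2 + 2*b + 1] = 2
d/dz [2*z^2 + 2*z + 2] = 4*z + 2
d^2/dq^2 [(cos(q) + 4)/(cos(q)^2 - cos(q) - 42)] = (9*sin(q)^4*cos(q) + 17*sin(q)^4 - 644*sin(q)^2 + 1546*cos(q) + 123*cos(3*q)/2 - cos(5*q)/2 + 367)/(sin(q)^2 + cos(q) + 41)^3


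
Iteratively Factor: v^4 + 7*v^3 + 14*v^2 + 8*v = (v)*(v^3 + 7*v^2 + 14*v + 8) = v*(v + 2)*(v^2 + 5*v + 4) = v*(v + 2)*(v + 4)*(v + 1)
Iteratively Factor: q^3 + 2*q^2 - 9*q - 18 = (q + 3)*(q^2 - q - 6) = (q + 2)*(q + 3)*(q - 3)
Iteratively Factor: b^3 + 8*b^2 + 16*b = (b + 4)*(b^2 + 4*b) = (b + 4)^2*(b)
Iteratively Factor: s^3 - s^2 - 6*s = (s - 3)*(s^2 + 2*s) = (s - 3)*(s + 2)*(s)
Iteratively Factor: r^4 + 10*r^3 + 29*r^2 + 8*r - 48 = (r + 4)*(r^3 + 6*r^2 + 5*r - 12) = (r + 3)*(r + 4)*(r^2 + 3*r - 4) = (r + 3)*(r + 4)^2*(r - 1)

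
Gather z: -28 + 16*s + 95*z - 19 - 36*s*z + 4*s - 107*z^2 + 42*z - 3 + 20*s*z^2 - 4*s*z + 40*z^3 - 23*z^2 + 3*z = 20*s + 40*z^3 + z^2*(20*s - 130) + z*(140 - 40*s) - 50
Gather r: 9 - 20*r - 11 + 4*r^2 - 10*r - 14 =4*r^2 - 30*r - 16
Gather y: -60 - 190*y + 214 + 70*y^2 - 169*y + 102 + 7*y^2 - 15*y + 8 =77*y^2 - 374*y + 264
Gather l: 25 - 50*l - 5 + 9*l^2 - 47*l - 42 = 9*l^2 - 97*l - 22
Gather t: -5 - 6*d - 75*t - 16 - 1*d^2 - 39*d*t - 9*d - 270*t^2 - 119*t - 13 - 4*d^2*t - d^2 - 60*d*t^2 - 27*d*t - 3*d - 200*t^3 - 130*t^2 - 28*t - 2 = -2*d^2 - 18*d - 200*t^3 + t^2*(-60*d - 400) + t*(-4*d^2 - 66*d - 222) - 36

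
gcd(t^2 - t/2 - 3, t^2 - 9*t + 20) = 1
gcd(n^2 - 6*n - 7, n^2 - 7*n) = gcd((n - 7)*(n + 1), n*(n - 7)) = n - 7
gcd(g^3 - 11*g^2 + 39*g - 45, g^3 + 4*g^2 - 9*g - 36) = g - 3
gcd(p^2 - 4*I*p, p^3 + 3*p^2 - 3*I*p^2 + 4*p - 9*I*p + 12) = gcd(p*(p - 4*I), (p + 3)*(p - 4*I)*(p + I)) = p - 4*I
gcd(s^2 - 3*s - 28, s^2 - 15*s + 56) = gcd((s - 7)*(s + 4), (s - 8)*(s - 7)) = s - 7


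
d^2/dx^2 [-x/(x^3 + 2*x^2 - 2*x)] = 6*(-x^2 - 2*x - 2)/(x^6 + 6*x^5 + 6*x^4 - 16*x^3 - 12*x^2 + 24*x - 8)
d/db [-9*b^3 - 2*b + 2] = -27*b^2 - 2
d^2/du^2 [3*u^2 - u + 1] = 6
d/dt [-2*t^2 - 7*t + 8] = -4*t - 7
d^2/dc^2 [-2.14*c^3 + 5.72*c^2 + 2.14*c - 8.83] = 11.44 - 12.84*c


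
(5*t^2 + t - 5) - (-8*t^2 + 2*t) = 13*t^2 - t - 5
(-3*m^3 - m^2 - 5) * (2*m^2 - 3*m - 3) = -6*m^5 + 7*m^4 + 12*m^3 - 7*m^2 + 15*m + 15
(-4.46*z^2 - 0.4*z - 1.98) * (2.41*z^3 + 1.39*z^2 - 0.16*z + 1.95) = -10.7486*z^5 - 7.1634*z^4 - 4.6142*z^3 - 11.3852*z^2 - 0.4632*z - 3.861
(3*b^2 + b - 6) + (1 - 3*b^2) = b - 5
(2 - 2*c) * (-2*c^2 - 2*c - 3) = 4*c^3 + 2*c - 6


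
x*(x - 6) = x^2 - 6*x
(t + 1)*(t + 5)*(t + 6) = t^3 + 12*t^2 + 41*t + 30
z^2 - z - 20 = (z - 5)*(z + 4)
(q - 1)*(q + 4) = q^2 + 3*q - 4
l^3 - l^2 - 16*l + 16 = (l - 4)*(l - 1)*(l + 4)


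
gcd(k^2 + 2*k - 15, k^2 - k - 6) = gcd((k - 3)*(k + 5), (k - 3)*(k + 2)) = k - 3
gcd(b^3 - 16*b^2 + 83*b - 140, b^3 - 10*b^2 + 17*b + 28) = b^2 - 11*b + 28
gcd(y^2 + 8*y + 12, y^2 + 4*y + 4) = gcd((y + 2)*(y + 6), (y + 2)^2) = y + 2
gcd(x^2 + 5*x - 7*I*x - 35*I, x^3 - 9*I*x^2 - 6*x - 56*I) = x - 7*I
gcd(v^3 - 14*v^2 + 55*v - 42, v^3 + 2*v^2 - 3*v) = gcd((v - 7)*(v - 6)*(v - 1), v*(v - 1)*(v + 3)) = v - 1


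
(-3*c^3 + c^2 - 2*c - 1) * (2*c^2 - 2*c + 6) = -6*c^5 + 8*c^4 - 24*c^3 + 8*c^2 - 10*c - 6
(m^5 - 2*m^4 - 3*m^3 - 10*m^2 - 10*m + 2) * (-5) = -5*m^5 + 10*m^4 + 15*m^3 + 50*m^2 + 50*m - 10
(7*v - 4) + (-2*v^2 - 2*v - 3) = -2*v^2 + 5*v - 7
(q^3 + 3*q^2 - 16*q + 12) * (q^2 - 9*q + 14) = q^5 - 6*q^4 - 29*q^3 + 198*q^2 - 332*q + 168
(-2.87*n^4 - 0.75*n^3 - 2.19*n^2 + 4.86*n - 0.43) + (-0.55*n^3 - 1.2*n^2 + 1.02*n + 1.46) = -2.87*n^4 - 1.3*n^3 - 3.39*n^2 + 5.88*n + 1.03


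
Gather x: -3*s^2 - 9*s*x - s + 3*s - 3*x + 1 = -3*s^2 + 2*s + x*(-9*s - 3) + 1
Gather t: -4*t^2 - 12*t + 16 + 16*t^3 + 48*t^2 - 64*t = 16*t^3 + 44*t^2 - 76*t + 16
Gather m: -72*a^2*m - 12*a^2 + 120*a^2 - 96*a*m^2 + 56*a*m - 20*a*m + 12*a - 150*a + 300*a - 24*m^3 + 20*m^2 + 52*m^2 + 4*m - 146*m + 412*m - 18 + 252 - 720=108*a^2 + 162*a - 24*m^3 + m^2*(72 - 96*a) + m*(-72*a^2 + 36*a + 270) - 486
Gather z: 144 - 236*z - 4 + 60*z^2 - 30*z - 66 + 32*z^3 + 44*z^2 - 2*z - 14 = 32*z^3 + 104*z^2 - 268*z + 60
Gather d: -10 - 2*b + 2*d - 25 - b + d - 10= -3*b + 3*d - 45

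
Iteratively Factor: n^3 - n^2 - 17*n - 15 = (n + 3)*(n^2 - 4*n - 5) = (n - 5)*(n + 3)*(n + 1)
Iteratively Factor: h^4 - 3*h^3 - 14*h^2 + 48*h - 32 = (h - 4)*(h^3 + h^2 - 10*h + 8) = (h - 4)*(h + 4)*(h^2 - 3*h + 2) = (h - 4)*(h - 2)*(h + 4)*(h - 1)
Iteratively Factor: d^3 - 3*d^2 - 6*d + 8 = (d + 2)*(d^2 - 5*d + 4) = (d - 4)*(d + 2)*(d - 1)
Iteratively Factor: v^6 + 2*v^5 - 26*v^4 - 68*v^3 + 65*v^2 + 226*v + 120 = (v - 2)*(v^5 + 4*v^4 - 18*v^3 - 104*v^2 - 143*v - 60) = (v - 2)*(v + 1)*(v^4 + 3*v^3 - 21*v^2 - 83*v - 60) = (v - 5)*(v - 2)*(v + 1)*(v^3 + 8*v^2 + 19*v + 12) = (v - 5)*(v - 2)*(v + 1)^2*(v^2 + 7*v + 12) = (v - 5)*(v - 2)*(v + 1)^2*(v + 4)*(v + 3)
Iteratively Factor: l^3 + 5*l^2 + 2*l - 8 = (l - 1)*(l^2 + 6*l + 8) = (l - 1)*(l + 4)*(l + 2)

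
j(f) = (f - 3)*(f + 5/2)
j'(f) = 2*f - 1/2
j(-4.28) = 12.96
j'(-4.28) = -9.06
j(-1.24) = -5.34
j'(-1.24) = -2.98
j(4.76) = 12.78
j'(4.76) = 9.02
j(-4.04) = 10.84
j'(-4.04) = -8.58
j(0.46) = -7.52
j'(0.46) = 0.42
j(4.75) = 12.69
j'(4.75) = 9.00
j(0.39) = -7.54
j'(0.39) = 0.28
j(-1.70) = -3.76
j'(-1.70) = -3.90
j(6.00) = 25.50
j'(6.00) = 11.50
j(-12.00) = 142.50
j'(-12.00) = -24.50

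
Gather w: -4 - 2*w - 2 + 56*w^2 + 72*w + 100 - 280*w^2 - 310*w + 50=-224*w^2 - 240*w + 144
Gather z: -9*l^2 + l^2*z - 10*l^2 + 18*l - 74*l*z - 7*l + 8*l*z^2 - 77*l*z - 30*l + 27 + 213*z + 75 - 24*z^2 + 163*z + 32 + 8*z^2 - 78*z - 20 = -19*l^2 - 19*l + z^2*(8*l - 16) + z*(l^2 - 151*l + 298) + 114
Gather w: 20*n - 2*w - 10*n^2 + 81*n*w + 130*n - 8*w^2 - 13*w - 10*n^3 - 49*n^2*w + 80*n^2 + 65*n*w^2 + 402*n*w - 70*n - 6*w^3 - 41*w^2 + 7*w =-10*n^3 + 70*n^2 + 80*n - 6*w^3 + w^2*(65*n - 49) + w*(-49*n^2 + 483*n - 8)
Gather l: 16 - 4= 12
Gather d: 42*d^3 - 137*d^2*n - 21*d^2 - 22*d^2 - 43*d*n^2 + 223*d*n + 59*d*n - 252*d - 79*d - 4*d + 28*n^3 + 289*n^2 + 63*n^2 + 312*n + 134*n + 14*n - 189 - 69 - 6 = 42*d^3 + d^2*(-137*n - 43) + d*(-43*n^2 + 282*n - 335) + 28*n^3 + 352*n^2 + 460*n - 264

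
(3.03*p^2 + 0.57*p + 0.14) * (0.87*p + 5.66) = 2.6361*p^3 + 17.6457*p^2 + 3.348*p + 0.7924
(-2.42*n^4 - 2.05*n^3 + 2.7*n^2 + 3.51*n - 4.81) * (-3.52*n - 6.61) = 8.5184*n^5 + 23.2122*n^4 + 4.0465*n^3 - 30.2022*n^2 - 6.2699*n + 31.7941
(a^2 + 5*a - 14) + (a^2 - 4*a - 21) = 2*a^2 + a - 35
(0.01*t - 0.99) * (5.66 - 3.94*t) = -0.0394*t^2 + 3.9572*t - 5.6034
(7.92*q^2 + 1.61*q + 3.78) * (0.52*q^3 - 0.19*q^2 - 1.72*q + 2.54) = 4.1184*q^5 - 0.6676*q^4 - 11.9627*q^3 + 16.6294*q^2 - 2.4122*q + 9.6012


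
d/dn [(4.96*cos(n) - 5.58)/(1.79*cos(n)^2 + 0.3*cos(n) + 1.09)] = (8.8784*cos(n)^2 - 19.9764*cos(n) - 7.0804)*sin(n)/(3.2041*cos(n)^4 + 1.074*cos(n)^3 + 3.9922*cos(n)^2 + 0.654*cos(n) + 1.1881)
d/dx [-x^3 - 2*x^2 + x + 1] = -3*x^2 - 4*x + 1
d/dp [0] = 0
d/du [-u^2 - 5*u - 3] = -2*u - 5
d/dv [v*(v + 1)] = 2*v + 1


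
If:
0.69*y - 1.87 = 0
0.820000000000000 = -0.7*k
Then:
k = -1.17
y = 2.71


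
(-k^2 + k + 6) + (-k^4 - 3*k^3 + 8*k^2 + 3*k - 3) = -k^4 - 3*k^3 + 7*k^2 + 4*k + 3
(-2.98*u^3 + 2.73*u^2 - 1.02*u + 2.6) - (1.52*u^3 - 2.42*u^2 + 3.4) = -4.5*u^3 + 5.15*u^2 - 1.02*u - 0.8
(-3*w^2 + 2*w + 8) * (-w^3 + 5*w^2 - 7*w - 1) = 3*w^5 - 17*w^4 + 23*w^3 + 29*w^2 - 58*w - 8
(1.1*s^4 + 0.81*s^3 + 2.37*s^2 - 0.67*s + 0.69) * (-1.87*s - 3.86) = -2.057*s^5 - 5.7607*s^4 - 7.5585*s^3 - 7.8953*s^2 + 1.2959*s - 2.6634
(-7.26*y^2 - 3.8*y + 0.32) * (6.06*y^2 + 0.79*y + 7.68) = -43.9956*y^4 - 28.7634*y^3 - 56.8196*y^2 - 28.9312*y + 2.4576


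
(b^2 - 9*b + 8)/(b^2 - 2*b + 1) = (b - 8)/(b - 1)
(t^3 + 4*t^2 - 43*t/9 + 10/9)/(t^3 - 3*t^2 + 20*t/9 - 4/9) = (t + 5)/(t - 2)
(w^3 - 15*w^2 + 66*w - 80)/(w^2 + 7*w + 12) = (w^3 - 15*w^2 + 66*w - 80)/(w^2 + 7*w + 12)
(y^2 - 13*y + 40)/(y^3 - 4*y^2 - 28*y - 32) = (y - 5)/(y^2 + 4*y + 4)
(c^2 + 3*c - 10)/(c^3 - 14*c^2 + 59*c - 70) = (c + 5)/(c^2 - 12*c + 35)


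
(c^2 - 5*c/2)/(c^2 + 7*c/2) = (2*c - 5)/(2*c + 7)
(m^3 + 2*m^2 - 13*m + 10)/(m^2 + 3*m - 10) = m - 1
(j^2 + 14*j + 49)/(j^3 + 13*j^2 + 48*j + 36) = (j^2 + 14*j + 49)/(j^3 + 13*j^2 + 48*j + 36)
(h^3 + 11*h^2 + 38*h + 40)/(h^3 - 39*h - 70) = (h + 4)/(h - 7)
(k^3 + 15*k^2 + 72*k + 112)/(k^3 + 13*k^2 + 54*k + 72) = (k^2 + 11*k + 28)/(k^2 + 9*k + 18)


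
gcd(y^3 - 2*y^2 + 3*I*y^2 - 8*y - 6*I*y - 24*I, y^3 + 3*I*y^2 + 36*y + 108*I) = y + 3*I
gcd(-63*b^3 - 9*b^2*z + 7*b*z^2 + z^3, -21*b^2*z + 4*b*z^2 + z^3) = -21*b^2 + 4*b*z + z^2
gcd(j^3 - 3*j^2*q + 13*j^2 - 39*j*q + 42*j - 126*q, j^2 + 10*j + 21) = j + 7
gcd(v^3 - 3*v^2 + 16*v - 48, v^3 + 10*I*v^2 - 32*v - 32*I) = v + 4*I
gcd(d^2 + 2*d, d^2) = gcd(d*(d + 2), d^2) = d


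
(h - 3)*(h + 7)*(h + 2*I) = h^3 + 4*h^2 + 2*I*h^2 - 21*h + 8*I*h - 42*I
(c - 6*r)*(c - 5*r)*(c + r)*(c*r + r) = c^4*r - 10*c^3*r^2 + c^3*r + 19*c^2*r^3 - 10*c^2*r^2 + 30*c*r^4 + 19*c*r^3 + 30*r^4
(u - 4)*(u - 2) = u^2 - 6*u + 8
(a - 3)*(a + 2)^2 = a^3 + a^2 - 8*a - 12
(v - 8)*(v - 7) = v^2 - 15*v + 56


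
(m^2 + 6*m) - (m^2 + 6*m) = 0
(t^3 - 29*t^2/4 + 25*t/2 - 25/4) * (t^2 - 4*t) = t^5 - 45*t^4/4 + 83*t^3/2 - 225*t^2/4 + 25*t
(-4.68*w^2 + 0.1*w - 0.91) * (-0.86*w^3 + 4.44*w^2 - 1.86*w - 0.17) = 4.0248*w^5 - 20.8652*w^4 + 9.9314*w^3 - 3.4308*w^2 + 1.6756*w + 0.1547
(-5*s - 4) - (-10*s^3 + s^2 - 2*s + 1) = 10*s^3 - s^2 - 3*s - 5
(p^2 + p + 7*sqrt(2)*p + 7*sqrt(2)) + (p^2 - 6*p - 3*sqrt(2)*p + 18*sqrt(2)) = 2*p^2 - 5*p + 4*sqrt(2)*p + 25*sqrt(2)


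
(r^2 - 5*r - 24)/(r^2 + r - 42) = (r^2 - 5*r - 24)/(r^2 + r - 42)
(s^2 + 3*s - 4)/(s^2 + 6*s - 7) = (s + 4)/(s + 7)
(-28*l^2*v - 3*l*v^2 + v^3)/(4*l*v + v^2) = -7*l + v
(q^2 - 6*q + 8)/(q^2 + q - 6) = (q - 4)/(q + 3)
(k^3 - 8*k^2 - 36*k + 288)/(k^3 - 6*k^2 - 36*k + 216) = (k - 8)/(k - 6)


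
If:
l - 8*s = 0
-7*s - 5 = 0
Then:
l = -40/7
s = -5/7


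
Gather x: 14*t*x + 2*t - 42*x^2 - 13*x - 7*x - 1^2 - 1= 2*t - 42*x^2 + x*(14*t - 20) - 2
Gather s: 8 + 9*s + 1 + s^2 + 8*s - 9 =s^2 + 17*s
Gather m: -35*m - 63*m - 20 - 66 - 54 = -98*m - 140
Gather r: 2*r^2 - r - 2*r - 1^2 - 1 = 2*r^2 - 3*r - 2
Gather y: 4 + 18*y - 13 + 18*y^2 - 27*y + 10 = 18*y^2 - 9*y + 1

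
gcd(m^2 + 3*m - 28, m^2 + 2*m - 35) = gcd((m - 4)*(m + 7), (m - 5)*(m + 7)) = m + 7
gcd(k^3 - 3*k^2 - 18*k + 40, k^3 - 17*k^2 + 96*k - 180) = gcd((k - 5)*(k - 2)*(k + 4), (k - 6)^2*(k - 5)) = k - 5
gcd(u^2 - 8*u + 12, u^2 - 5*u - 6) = u - 6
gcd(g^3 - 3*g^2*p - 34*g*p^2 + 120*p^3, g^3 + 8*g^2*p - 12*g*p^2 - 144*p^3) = -g^2 - 2*g*p + 24*p^2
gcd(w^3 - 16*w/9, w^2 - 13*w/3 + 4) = w - 4/3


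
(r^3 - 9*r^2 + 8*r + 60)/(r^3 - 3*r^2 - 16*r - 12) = (r - 5)/(r + 1)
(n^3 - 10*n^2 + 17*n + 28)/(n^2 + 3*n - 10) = (n^3 - 10*n^2 + 17*n + 28)/(n^2 + 3*n - 10)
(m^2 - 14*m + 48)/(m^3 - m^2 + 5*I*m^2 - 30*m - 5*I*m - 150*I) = (m - 8)/(m^2 + 5*m*(1 + I) + 25*I)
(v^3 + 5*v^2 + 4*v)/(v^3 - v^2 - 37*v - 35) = v*(v + 4)/(v^2 - 2*v - 35)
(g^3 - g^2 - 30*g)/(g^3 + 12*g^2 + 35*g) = (g - 6)/(g + 7)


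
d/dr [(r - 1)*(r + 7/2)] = 2*r + 5/2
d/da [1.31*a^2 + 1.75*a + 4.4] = 2.62*a + 1.75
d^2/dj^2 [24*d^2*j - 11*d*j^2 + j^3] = -22*d + 6*j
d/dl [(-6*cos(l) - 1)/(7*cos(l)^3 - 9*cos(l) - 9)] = -(804*sin(l) + 336*sin(2*l) + 84*sin(3*l) + 168*sin(4*l))/(15*cos(l) - 7*cos(3*l) + 36)^2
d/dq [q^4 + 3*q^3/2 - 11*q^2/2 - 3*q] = 4*q^3 + 9*q^2/2 - 11*q - 3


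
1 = 1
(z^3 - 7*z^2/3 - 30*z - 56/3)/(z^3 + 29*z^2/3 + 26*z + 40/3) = (z - 7)/(z + 5)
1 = 1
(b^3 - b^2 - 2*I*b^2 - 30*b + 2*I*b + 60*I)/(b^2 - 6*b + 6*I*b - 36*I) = (b^2 + b*(5 - 2*I) - 10*I)/(b + 6*I)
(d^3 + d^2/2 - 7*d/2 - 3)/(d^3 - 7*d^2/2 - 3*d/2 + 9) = (d + 1)/(d - 3)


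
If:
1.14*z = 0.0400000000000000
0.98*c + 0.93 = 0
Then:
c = -0.95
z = 0.04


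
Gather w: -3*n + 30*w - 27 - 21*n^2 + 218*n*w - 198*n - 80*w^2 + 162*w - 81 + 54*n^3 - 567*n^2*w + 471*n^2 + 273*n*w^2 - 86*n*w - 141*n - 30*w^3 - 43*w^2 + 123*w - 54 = 54*n^3 + 450*n^2 - 342*n - 30*w^3 + w^2*(273*n - 123) + w*(-567*n^2 + 132*n + 315) - 162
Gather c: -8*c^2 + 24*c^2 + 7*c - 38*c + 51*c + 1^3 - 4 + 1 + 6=16*c^2 + 20*c + 4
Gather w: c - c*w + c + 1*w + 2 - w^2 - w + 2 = -c*w + 2*c - w^2 + 4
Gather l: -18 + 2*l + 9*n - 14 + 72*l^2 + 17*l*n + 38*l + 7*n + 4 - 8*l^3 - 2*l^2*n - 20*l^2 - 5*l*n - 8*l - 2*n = -8*l^3 + l^2*(52 - 2*n) + l*(12*n + 32) + 14*n - 28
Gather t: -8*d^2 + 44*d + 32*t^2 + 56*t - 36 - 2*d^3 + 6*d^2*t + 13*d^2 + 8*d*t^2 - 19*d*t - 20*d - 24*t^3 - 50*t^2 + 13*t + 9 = -2*d^3 + 5*d^2 + 24*d - 24*t^3 + t^2*(8*d - 18) + t*(6*d^2 - 19*d + 69) - 27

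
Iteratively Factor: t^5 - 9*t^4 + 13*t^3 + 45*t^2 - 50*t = (t - 5)*(t^4 - 4*t^3 - 7*t^2 + 10*t) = (t - 5)*(t - 1)*(t^3 - 3*t^2 - 10*t) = t*(t - 5)*(t - 1)*(t^2 - 3*t - 10) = t*(t - 5)^2*(t - 1)*(t + 2)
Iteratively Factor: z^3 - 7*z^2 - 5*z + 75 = (z - 5)*(z^2 - 2*z - 15) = (z - 5)*(z + 3)*(z - 5)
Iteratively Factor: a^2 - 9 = (a - 3)*(a + 3)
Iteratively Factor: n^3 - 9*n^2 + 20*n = (n - 4)*(n^2 - 5*n) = (n - 5)*(n - 4)*(n)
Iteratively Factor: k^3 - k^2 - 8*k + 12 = (k - 2)*(k^2 + k - 6) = (k - 2)^2*(k + 3)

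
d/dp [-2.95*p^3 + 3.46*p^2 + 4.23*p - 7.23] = -8.85*p^2 + 6.92*p + 4.23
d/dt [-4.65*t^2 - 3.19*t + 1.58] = -9.3*t - 3.19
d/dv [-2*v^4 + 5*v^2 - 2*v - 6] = -8*v^3 + 10*v - 2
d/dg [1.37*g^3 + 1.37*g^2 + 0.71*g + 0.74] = 4.11*g^2 + 2.74*g + 0.71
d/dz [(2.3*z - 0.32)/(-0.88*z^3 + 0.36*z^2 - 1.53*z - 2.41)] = (4.048*z^3 - 1.6728*z^2 + 0.2304*z - 6.0326)/(0.7744*z^6 - 0.6336*z^5 + 2.8224*z^4 + 3.14*z^3 + 0.6057*z^2 + 7.3746*z + 5.8081)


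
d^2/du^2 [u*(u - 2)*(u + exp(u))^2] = 2*u^3*exp(u) + 4*u^2*exp(2*u) + 8*u^2*exp(u) + 12*u^2 - 4*u*exp(u) - 12*u - 6*exp(2*u) - 8*exp(u)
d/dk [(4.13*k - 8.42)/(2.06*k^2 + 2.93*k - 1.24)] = (-8.5078*k^2 + 34.6904*k + 19.5494)/(4.2436*k^4 + 12.0716*k^3 + 3.4761*k^2 - 7.2664*k + 1.5376)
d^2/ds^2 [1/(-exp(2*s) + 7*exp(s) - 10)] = (-2*(2*exp(s) - 7)^2*exp(s) + (4*exp(s) - 7)*(exp(2*s) - 7*exp(s) + 10))*exp(s)/(exp(2*s) - 7*exp(s) + 10)^3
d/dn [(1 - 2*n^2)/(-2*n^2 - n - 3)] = (2*n^2 + 16*n + 1)/(4*n^4 + 4*n^3 + 13*n^2 + 6*n + 9)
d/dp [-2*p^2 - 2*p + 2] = -4*p - 2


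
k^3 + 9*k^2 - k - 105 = (k - 3)*(k + 5)*(k + 7)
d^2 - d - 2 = (d - 2)*(d + 1)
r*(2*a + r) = 2*a*r + r^2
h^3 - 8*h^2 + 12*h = h*(h - 6)*(h - 2)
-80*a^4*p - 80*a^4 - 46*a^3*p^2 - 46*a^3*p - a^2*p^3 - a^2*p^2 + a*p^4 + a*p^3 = (-8*a + p)*(2*a + p)*(5*a + p)*(a*p + a)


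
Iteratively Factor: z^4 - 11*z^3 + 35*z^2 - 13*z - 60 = (z - 3)*(z^3 - 8*z^2 + 11*z + 20) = (z - 5)*(z - 3)*(z^2 - 3*z - 4) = (z - 5)*(z - 4)*(z - 3)*(z + 1)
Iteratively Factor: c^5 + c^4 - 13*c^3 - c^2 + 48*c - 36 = (c - 2)*(c^4 + 3*c^3 - 7*c^2 - 15*c + 18) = (c - 2)*(c + 3)*(c^3 - 7*c + 6) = (c - 2)*(c + 3)^2*(c^2 - 3*c + 2) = (c - 2)^2*(c + 3)^2*(c - 1)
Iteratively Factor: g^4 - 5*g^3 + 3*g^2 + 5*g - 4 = (g - 1)*(g^3 - 4*g^2 - g + 4) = (g - 1)^2*(g^2 - 3*g - 4) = (g - 4)*(g - 1)^2*(g + 1)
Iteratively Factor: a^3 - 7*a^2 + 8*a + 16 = (a - 4)*(a^2 - 3*a - 4) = (a - 4)*(a + 1)*(a - 4)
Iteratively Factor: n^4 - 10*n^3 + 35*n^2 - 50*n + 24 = (n - 3)*(n^3 - 7*n^2 + 14*n - 8) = (n - 4)*(n - 3)*(n^2 - 3*n + 2) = (n - 4)*(n - 3)*(n - 2)*(n - 1)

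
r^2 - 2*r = r*(r - 2)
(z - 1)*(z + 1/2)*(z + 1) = z^3 + z^2/2 - z - 1/2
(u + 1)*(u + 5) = u^2 + 6*u + 5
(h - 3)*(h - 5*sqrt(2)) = h^2 - 5*sqrt(2)*h - 3*h + 15*sqrt(2)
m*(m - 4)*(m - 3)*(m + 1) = m^4 - 6*m^3 + 5*m^2 + 12*m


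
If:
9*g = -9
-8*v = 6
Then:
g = -1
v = -3/4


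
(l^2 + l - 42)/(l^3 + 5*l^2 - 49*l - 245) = (l - 6)/(l^2 - 2*l - 35)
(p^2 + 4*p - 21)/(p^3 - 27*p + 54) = (p + 7)/(p^2 + 3*p - 18)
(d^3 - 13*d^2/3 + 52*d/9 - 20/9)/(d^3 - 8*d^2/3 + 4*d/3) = (d - 5/3)/d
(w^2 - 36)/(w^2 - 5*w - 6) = (w + 6)/(w + 1)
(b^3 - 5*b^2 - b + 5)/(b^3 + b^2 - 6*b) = (b^3 - 5*b^2 - b + 5)/(b*(b^2 + b - 6))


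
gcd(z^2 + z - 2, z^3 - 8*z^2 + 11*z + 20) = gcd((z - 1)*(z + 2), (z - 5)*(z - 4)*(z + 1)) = 1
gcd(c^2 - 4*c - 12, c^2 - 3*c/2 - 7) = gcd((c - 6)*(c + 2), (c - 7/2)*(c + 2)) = c + 2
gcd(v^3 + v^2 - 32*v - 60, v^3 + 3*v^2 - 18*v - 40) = v^2 + 7*v + 10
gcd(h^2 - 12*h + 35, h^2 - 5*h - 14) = h - 7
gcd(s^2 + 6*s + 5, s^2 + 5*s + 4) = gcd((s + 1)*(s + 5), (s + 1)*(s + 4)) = s + 1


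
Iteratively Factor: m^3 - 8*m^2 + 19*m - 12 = (m - 4)*(m^2 - 4*m + 3) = (m - 4)*(m - 3)*(m - 1)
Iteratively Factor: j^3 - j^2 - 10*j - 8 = (j - 4)*(j^2 + 3*j + 2) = (j - 4)*(j + 1)*(j + 2)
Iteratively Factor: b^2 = (b)*(b)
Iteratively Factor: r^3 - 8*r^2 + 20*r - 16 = (r - 2)*(r^2 - 6*r + 8) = (r - 2)^2*(r - 4)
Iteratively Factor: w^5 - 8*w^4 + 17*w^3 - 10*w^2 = (w)*(w^4 - 8*w^3 + 17*w^2 - 10*w) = w^2*(w^3 - 8*w^2 + 17*w - 10) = w^2*(w - 5)*(w^2 - 3*w + 2) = w^2*(w - 5)*(w - 1)*(w - 2)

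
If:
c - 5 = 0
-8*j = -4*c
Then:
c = 5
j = 5/2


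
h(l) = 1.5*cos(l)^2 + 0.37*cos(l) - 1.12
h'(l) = -3.0*sin(l)*cos(l) - 0.37*sin(l)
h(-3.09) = 0.01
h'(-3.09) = -0.14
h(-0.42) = 0.47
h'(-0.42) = 1.27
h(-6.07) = 0.67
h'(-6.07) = -0.70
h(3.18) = 0.01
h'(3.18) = -0.10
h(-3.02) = -0.01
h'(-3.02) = -0.32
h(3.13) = 0.01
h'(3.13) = 0.03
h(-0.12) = 0.73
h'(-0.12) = 0.40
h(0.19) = 0.69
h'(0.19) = -0.63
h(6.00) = 0.62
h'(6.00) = 0.91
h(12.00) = 0.26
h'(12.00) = 1.56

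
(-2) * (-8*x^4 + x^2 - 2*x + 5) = 16*x^4 - 2*x^2 + 4*x - 10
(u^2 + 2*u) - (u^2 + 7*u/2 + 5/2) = -3*u/2 - 5/2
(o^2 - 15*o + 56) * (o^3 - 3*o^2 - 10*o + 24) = o^5 - 18*o^4 + 91*o^3 + 6*o^2 - 920*o + 1344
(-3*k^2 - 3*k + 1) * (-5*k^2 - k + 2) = 15*k^4 + 18*k^3 - 8*k^2 - 7*k + 2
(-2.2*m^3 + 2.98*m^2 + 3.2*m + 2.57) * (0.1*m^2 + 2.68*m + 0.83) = -0.22*m^5 - 5.598*m^4 + 6.4804*m^3 + 11.3064*m^2 + 9.5436*m + 2.1331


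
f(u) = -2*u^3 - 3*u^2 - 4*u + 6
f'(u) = -6*u^2 - 6*u - 4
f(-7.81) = 807.01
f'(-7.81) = -323.12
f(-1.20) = 9.94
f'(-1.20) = -5.44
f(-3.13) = 50.46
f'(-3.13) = -44.00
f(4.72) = -290.02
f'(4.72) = -165.99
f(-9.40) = 1439.69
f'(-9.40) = -477.76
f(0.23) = 4.90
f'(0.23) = -5.70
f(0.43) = 3.57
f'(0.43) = -7.69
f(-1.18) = 9.83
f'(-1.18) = -5.27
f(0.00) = 6.00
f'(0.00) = -4.00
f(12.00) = -3930.00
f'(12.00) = -940.00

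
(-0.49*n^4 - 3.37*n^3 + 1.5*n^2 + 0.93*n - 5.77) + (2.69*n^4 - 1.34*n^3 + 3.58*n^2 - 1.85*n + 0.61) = 2.2*n^4 - 4.71*n^3 + 5.08*n^2 - 0.92*n - 5.16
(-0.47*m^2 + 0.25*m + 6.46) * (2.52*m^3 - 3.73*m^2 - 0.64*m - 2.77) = -1.1844*m^5 + 2.3831*m^4 + 15.6475*m^3 - 22.9539*m^2 - 4.8269*m - 17.8942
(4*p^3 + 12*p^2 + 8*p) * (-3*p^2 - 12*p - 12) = -12*p^5 - 84*p^4 - 216*p^3 - 240*p^2 - 96*p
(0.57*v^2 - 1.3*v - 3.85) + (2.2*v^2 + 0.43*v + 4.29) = 2.77*v^2 - 0.87*v + 0.44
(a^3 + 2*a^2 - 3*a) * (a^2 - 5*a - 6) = a^5 - 3*a^4 - 19*a^3 + 3*a^2 + 18*a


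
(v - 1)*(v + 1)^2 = v^3 + v^2 - v - 1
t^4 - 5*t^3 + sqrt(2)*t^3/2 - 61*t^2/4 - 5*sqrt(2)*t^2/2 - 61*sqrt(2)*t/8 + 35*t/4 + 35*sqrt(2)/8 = (t - 7)*(t - 1/2)*(t + 5/2)*(t + sqrt(2)/2)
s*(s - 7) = s^2 - 7*s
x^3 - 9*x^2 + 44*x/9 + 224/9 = (x - 8)*(x - 7/3)*(x + 4/3)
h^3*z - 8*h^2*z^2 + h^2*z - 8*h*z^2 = h*(h - 8*z)*(h*z + z)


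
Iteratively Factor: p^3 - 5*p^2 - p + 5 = (p + 1)*(p^2 - 6*p + 5) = (p - 1)*(p + 1)*(p - 5)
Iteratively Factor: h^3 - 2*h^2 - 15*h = (h + 3)*(h^2 - 5*h) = (h - 5)*(h + 3)*(h)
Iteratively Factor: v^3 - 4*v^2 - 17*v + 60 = (v - 3)*(v^2 - v - 20) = (v - 3)*(v + 4)*(v - 5)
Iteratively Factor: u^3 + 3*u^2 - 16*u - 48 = (u + 3)*(u^2 - 16) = (u + 3)*(u + 4)*(u - 4)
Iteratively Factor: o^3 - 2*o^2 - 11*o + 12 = (o + 3)*(o^2 - 5*o + 4) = (o - 4)*(o + 3)*(o - 1)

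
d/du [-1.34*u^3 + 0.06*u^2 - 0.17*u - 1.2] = -4.02*u^2 + 0.12*u - 0.17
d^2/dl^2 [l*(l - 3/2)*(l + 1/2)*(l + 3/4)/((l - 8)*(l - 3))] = (16*l^6 - 528*l^5 + 6960*l^4 - 34453*l^3 + 60192*l^2 - 6264*l - 16200)/(8*(l^6 - 33*l^5 + 435*l^4 - 2915*l^3 + 10440*l^2 - 19008*l + 13824))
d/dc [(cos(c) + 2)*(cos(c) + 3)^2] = -(cos(c) + 3)*(3*cos(c) + 7)*sin(c)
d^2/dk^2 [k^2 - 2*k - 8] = 2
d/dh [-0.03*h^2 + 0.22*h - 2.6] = 0.22 - 0.06*h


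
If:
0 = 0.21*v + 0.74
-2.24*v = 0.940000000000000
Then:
No Solution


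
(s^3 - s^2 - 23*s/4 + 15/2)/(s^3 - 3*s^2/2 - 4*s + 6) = (s + 5/2)/(s + 2)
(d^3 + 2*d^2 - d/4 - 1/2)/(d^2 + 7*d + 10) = (d^2 - 1/4)/(d + 5)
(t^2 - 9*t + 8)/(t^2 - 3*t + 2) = (t - 8)/(t - 2)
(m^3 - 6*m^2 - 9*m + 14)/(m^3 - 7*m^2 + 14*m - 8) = (m^2 - 5*m - 14)/(m^2 - 6*m + 8)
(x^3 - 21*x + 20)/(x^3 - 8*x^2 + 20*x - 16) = (x^2 + 4*x - 5)/(x^2 - 4*x + 4)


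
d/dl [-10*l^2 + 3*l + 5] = 3 - 20*l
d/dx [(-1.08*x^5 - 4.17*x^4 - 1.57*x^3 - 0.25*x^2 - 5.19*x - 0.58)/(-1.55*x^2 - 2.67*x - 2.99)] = (5.022*x^6 + 24.4614*x^5 + 51.9812*x^4 + 58.257*x^3 + 6.7059*x^2 - 0.303000000000001*x + 13.9695)/(2.4025*x^4 + 8.277*x^3 + 16.3979*x^2 + 15.9666*x + 8.9401)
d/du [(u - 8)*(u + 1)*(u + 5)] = 3*u^2 - 4*u - 43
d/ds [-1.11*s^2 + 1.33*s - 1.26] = 1.33 - 2.22*s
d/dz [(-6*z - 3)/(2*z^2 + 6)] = 3*(z^2 + z - 3)/(z^4 + 6*z^2 + 9)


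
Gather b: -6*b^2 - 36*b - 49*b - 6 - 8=-6*b^2 - 85*b - 14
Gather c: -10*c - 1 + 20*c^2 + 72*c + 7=20*c^2 + 62*c + 6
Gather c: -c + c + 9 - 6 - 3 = 0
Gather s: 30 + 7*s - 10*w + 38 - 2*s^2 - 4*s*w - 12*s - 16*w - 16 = -2*s^2 + s*(-4*w - 5) - 26*w + 52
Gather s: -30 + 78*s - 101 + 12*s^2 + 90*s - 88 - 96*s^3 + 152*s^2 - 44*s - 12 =-96*s^3 + 164*s^2 + 124*s - 231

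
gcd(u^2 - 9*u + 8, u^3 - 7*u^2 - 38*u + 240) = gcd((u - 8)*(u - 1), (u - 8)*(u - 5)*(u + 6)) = u - 8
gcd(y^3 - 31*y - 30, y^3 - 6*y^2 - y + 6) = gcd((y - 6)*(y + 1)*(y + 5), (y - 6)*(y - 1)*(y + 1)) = y^2 - 5*y - 6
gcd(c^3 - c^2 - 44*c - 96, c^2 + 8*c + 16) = c + 4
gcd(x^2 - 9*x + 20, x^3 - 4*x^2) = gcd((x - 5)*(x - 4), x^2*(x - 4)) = x - 4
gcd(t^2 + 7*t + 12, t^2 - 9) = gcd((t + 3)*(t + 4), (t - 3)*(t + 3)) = t + 3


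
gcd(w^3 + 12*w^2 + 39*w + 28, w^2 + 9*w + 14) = w + 7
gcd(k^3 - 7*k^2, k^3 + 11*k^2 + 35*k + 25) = 1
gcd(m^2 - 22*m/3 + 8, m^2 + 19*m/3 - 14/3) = 1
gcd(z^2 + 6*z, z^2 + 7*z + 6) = z + 6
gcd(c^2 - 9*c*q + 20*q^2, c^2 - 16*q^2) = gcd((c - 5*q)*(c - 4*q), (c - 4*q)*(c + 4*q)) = -c + 4*q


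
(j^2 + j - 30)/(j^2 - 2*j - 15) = (j + 6)/(j + 3)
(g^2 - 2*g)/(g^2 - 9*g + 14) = g/(g - 7)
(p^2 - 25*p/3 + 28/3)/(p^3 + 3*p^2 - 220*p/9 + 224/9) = 3*(p - 7)/(3*p^2 + 13*p - 56)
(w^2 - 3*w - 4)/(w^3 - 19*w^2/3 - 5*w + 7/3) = 3*(w - 4)/(3*w^2 - 22*w + 7)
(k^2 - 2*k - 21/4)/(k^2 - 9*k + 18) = (k^2 - 2*k - 21/4)/(k^2 - 9*k + 18)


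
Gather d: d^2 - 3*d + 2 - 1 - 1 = d^2 - 3*d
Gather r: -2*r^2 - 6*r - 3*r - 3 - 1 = -2*r^2 - 9*r - 4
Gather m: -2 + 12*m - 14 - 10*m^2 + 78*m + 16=-10*m^2 + 90*m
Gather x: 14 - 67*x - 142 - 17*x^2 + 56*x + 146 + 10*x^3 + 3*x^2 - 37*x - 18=10*x^3 - 14*x^2 - 48*x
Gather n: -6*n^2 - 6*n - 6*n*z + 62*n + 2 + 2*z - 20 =-6*n^2 + n*(56 - 6*z) + 2*z - 18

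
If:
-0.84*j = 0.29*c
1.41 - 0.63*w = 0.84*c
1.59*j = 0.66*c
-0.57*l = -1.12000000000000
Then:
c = 0.00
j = 0.00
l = 1.96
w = 2.24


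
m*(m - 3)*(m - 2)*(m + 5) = m^4 - 19*m^2 + 30*m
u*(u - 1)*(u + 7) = u^3 + 6*u^2 - 7*u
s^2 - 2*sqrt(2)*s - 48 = (s - 6*sqrt(2))*(s + 4*sqrt(2))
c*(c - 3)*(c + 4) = c^3 + c^2 - 12*c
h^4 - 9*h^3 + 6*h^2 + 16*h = h*(h - 8)*(h - 2)*(h + 1)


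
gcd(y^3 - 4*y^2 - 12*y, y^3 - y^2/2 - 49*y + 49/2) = 1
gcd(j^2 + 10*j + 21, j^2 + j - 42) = j + 7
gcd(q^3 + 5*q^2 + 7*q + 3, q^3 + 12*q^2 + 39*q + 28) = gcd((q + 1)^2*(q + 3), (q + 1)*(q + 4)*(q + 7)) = q + 1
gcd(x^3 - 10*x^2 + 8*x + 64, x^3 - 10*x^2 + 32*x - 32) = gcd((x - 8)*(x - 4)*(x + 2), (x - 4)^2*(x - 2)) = x - 4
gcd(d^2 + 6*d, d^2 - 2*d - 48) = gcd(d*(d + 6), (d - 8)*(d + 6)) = d + 6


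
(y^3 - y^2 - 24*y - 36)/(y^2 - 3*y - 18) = y + 2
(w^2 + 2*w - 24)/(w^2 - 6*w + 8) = (w + 6)/(w - 2)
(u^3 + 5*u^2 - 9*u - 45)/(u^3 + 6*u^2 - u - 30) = (u - 3)/(u - 2)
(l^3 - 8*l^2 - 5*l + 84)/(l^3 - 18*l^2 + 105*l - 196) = (l + 3)/(l - 7)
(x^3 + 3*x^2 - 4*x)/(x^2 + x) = (x^2 + 3*x - 4)/(x + 1)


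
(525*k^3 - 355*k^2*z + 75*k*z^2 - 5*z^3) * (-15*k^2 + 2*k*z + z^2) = -7875*k^5 + 6375*k^4*z - 1310*k^3*z^2 - 130*k^2*z^3 + 65*k*z^4 - 5*z^5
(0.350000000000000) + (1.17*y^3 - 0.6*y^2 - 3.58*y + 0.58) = 1.17*y^3 - 0.6*y^2 - 3.58*y + 0.93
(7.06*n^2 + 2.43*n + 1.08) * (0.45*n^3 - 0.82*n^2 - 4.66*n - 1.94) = 3.177*n^5 - 4.6957*n^4 - 34.4062*n^3 - 25.9058*n^2 - 9.747*n - 2.0952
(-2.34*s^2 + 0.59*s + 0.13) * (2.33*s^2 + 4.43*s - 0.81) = -5.4522*s^4 - 8.9915*s^3 + 4.812*s^2 + 0.098*s - 0.1053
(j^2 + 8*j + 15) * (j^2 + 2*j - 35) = j^4 + 10*j^3 - 4*j^2 - 250*j - 525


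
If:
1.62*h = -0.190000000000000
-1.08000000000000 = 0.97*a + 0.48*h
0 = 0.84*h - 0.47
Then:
No Solution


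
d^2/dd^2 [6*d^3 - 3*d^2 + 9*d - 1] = 36*d - 6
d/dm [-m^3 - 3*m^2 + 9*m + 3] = -3*m^2 - 6*m + 9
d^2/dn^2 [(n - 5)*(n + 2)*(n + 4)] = 6*n + 2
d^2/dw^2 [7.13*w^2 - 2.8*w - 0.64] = 14.2600000000000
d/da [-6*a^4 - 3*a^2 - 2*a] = -24*a^3 - 6*a - 2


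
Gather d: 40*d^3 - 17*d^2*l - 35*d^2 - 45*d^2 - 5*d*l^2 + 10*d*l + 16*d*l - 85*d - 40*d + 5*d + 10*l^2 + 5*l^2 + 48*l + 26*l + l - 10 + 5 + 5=40*d^3 + d^2*(-17*l - 80) + d*(-5*l^2 + 26*l - 120) + 15*l^2 + 75*l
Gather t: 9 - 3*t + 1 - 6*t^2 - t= -6*t^2 - 4*t + 10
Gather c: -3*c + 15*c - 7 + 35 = 12*c + 28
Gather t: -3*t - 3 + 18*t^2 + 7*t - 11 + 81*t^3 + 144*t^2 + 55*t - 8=81*t^3 + 162*t^2 + 59*t - 22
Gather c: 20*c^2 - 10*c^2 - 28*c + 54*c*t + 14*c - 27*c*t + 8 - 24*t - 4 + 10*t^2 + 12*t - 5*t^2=10*c^2 + c*(27*t - 14) + 5*t^2 - 12*t + 4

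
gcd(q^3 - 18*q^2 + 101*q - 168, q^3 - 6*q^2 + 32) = 1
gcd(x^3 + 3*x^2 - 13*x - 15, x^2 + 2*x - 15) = x^2 + 2*x - 15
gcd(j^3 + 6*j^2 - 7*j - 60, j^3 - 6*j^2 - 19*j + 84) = j^2 + j - 12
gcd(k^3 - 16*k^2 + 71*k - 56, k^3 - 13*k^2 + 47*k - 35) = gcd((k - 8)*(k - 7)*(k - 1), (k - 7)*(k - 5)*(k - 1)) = k^2 - 8*k + 7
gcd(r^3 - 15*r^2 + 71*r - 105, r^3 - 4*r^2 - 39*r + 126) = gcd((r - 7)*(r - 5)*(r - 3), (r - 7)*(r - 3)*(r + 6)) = r^2 - 10*r + 21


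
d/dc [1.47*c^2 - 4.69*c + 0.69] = 2.94*c - 4.69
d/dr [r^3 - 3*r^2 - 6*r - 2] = 3*r^2 - 6*r - 6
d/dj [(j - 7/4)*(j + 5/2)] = 2*j + 3/4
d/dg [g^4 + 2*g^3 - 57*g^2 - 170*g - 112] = 4*g^3 + 6*g^2 - 114*g - 170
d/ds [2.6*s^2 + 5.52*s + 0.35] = 5.2*s + 5.52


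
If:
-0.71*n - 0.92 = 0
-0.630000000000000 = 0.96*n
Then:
No Solution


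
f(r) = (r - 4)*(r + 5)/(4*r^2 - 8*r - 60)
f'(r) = (8 - 8*r)*(r - 4)*(r + 5)/(4*r^2 - 8*r - 60)^2 + (r - 4)/(4*r^2 - 8*r - 60) + (r + 5)/(4*r^2 - 8*r - 60)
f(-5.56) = 0.05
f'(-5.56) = -0.07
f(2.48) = 0.21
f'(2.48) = -0.06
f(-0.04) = 0.34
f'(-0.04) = -0.06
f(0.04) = 0.33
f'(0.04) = -0.06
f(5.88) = 0.65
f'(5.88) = -0.41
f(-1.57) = 0.51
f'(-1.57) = -0.22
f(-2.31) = 0.84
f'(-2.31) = -0.92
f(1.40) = 0.26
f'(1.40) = -0.05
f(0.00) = 0.33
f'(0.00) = -0.06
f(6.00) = 0.61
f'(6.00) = -0.32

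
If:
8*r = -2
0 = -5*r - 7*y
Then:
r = -1/4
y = 5/28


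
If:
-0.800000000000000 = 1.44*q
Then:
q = -0.56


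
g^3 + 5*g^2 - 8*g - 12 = (g - 2)*(g + 1)*(g + 6)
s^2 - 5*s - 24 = (s - 8)*(s + 3)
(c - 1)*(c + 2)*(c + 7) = c^3 + 8*c^2 + 5*c - 14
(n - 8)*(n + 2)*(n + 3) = n^3 - 3*n^2 - 34*n - 48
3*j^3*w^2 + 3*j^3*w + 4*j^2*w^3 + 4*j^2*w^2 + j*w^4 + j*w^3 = w*(j + w)*(3*j + w)*(j*w + j)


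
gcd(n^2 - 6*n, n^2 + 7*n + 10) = 1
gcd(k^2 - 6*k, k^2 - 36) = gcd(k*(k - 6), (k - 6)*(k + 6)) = k - 6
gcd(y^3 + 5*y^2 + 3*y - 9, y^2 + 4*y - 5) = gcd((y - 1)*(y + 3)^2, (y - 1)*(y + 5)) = y - 1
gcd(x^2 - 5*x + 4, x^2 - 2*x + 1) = x - 1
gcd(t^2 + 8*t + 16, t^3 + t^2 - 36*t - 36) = 1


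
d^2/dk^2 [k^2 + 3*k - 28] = 2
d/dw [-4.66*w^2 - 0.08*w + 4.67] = -9.32*w - 0.08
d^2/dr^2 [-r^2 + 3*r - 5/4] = -2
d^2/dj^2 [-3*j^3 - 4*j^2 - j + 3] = -18*j - 8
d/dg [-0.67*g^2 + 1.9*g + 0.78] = 1.9 - 1.34*g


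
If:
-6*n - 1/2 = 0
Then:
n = -1/12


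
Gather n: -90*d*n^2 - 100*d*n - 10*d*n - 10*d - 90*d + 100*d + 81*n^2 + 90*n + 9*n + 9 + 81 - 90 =n^2*(81 - 90*d) + n*(99 - 110*d)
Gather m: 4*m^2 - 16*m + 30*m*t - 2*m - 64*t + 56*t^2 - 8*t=4*m^2 + m*(30*t - 18) + 56*t^2 - 72*t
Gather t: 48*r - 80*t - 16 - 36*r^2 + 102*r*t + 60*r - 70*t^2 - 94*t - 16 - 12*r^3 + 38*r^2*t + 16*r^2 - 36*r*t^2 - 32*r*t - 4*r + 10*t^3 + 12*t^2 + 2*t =-12*r^3 - 20*r^2 + 104*r + 10*t^3 + t^2*(-36*r - 58) + t*(38*r^2 + 70*r - 172) - 32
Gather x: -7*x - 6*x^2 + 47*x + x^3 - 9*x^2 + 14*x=x^3 - 15*x^2 + 54*x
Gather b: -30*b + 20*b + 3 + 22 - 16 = 9 - 10*b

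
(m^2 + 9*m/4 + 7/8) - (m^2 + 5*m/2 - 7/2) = 35/8 - m/4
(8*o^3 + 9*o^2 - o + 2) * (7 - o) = -8*o^4 + 47*o^3 + 64*o^2 - 9*o + 14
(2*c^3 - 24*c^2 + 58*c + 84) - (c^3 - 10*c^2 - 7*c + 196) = c^3 - 14*c^2 + 65*c - 112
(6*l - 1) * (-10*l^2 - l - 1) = -60*l^3 + 4*l^2 - 5*l + 1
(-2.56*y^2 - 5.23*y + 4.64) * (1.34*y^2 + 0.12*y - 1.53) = -3.4304*y^4 - 7.3154*y^3 + 9.5068*y^2 + 8.5587*y - 7.0992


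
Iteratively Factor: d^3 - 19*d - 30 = (d - 5)*(d^2 + 5*d + 6) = (d - 5)*(d + 2)*(d + 3)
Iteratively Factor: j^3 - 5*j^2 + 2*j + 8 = (j + 1)*(j^2 - 6*j + 8) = (j - 4)*(j + 1)*(j - 2)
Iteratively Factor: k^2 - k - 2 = (k - 2)*(k + 1)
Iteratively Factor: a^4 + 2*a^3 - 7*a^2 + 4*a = (a + 4)*(a^3 - 2*a^2 + a) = (a - 1)*(a + 4)*(a^2 - a) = (a - 1)^2*(a + 4)*(a)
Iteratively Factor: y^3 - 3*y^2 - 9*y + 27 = (y + 3)*(y^2 - 6*y + 9) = (y - 3)*(y + 3)*(y - 3)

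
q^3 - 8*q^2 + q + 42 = (q - 7)*(q - 3)*(q + 2)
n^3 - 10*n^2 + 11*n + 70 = (n - 7)*(n - 5)*(n + 2)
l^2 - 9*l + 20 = (l - 5)*(l - 4)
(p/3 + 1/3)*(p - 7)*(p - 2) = p^3/3 - 8*p^2/3 + 5*p/3 + 14/3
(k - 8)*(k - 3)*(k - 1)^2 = k^4 - 13*k^3 + 47*k^2 - 59*k + 24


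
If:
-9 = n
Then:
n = -9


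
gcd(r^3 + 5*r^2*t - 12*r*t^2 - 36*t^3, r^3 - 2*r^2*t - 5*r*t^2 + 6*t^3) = r^2 - r*t - 6*t^2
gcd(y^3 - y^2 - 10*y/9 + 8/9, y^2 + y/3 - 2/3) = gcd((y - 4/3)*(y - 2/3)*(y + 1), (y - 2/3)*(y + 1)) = y^2 + y/3 - 2/3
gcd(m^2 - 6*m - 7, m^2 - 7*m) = m - 7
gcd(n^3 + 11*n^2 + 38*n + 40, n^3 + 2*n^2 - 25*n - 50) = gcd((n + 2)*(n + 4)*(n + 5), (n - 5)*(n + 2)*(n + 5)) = n^2 + 7*n + 10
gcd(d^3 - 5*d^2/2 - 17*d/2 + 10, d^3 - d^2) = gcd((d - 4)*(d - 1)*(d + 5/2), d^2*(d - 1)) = d - 1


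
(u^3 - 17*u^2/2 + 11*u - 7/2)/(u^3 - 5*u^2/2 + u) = (u^2 - 8*u + 7)/(u*(u - 2))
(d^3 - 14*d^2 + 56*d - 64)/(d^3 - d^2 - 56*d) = (d^2 - 6*d + 8)/(d*(d + 7))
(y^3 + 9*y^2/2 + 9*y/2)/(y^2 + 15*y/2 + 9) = y*(y + 3)/(y + 6)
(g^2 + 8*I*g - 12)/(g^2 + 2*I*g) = (g + 6*I)/g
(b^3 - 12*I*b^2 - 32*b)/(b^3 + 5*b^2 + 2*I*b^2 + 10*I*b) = (b^2 - 12*I*b - 32)/(b^2 + b*(5 + 2*I) + 10*I)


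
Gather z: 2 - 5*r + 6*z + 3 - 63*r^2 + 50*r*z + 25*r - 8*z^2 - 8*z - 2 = -63*r^2 + 20*r - 8*z^2 + z*(50*r - 2) + 3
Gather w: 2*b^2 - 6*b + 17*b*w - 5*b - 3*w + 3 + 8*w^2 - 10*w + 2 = 2*b^2 - 11*b + 8*w^2 + w*(17*b - 13) + 5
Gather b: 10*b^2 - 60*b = 10*b^2 - 60*b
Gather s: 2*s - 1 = 2*s - 1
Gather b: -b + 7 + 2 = 9 - b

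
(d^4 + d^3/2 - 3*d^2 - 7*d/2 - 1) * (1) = d^4 + d^3/2 - 3*d^2 - 7*d/2 - 1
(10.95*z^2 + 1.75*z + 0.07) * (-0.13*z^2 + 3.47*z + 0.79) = -1.4235*z^4 + 37.769*z^3 + 14.7139*z^2 + 1.6254*z + 0.0553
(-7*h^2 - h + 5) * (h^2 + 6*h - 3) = -7*h^4 - 43*h^3 + 20*h^2 + 33*h - 15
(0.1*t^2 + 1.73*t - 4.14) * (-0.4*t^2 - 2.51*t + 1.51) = -0.04*t^4 - 0.943*t^3 - 2.5353*t^2 + 13.0037*t - 6.2514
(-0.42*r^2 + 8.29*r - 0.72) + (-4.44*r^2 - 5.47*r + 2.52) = -4.86*r^2 + 2.82*r + 1.8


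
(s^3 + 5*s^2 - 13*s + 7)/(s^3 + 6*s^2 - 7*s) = (s - 1)/s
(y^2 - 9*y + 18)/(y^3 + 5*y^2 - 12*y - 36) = (y - 6)/(y^2 + 8*y + 12)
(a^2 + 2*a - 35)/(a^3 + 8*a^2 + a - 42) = (a - 5)/(a^2 + a - 6)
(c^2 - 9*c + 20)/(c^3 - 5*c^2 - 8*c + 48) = (c - 5)/(c^2 - c - 12)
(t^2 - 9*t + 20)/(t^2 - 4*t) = (t - 5)/t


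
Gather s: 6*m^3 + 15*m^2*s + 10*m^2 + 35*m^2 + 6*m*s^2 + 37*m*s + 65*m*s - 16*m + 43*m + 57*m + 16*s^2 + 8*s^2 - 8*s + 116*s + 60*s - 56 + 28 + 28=6*m^3 + 45*m^2 + 84*m + s^2*(6*m + 24) + s*(15*m^2 + 102*m + 168)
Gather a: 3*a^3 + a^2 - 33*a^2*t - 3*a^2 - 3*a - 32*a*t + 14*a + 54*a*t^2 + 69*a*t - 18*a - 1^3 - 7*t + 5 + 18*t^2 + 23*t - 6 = 3*a^3 + a^2*(-33*t - 2) + a*(54*t^2 + 37*t - 7) + 18*t^2 + 16*t - 2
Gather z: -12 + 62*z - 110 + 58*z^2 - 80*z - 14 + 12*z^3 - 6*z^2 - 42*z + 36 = 12*z^3 + 52*z^2 - 60*z - 100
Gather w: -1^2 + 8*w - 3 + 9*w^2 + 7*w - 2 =9*w^2 + 15*w - 6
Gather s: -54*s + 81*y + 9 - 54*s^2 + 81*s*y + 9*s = -54*s^2 + s*(81*y - 45) + 81*y + 9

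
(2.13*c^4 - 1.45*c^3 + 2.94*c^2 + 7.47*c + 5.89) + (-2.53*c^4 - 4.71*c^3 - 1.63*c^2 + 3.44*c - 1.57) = -0.4*c^4 - 6.16*c^3 + 1.31*c^2 + 10.91*c + 4.32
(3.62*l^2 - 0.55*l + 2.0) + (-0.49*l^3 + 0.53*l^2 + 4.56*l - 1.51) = -0.49*l^3 + 4.15*l^2 + 4.01*l + 0.49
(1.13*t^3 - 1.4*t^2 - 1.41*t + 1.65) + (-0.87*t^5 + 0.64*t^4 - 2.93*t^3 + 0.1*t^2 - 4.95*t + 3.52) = -0.87*t^5 + 0.64*t^4 - 1.8*t^3 - 1.3*t^2 - 6.36*t + 5.17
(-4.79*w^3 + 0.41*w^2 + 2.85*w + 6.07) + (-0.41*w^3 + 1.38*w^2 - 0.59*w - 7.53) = -5.2*w^3 + 1.79*w^2 + 2.26*w - 1.46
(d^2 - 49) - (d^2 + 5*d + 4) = -5*d - 53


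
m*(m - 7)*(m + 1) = m^3 - 6*m^2 - 7*m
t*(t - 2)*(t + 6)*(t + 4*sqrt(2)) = t^4 + 4*t^3 + 4*sqrt(2)*t^3 - 12*t^2 + 16*sqrt(2)*t^2 - 48*sqrt(2)*t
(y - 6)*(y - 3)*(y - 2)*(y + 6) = y^4 - 5*y^3 - 30*y^2 + 180*y - 216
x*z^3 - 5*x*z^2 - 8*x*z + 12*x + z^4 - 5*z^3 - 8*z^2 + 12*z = (x + z)*(z - 6)*(z - 1)*(z + 2)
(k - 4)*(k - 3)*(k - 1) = k^3 - 8*k^2 + 19*k - 12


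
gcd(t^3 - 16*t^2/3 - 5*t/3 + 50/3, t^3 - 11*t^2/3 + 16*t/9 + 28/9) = t - 2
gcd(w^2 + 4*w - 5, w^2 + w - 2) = w - 1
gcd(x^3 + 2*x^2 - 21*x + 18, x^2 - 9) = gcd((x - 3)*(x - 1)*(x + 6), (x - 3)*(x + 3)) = x - 3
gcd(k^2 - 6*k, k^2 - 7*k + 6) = k - 6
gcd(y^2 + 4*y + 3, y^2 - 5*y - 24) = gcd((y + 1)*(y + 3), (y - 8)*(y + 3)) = y + 3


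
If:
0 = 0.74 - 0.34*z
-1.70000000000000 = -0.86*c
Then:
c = 1.98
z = 2.18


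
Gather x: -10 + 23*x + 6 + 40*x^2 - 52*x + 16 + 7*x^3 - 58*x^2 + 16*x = 7*x^3 - 18*x^2 - 13*x + 12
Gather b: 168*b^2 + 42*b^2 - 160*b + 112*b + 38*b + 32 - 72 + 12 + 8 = 210*b^2 - 10*b - 20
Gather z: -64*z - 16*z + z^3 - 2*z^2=z^3 - 2*z^2 - 80*z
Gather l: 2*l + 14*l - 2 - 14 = 16*l - 16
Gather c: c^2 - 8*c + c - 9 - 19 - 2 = c^2 - 7*c - 30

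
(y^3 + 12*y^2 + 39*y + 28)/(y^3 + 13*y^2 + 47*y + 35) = (y + 4)/(y + 5)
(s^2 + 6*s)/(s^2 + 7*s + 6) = s/(s + 1)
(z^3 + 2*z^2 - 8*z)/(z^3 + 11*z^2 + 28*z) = (z - 2)/(z + 7)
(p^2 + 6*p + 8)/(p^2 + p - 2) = (p + 4)/(p - 1)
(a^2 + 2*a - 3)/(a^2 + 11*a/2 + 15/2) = 2*(a - 1)/(2*a + 5)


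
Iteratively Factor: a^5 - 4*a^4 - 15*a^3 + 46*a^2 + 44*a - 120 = (a + 2)*(a^4 - 6*a^3 - 3*a^2 + 52*a - 60) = (a + 2)*(a + 3)*(a^3 - 9*a^2 + 24*a - 20) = (a - 2)*(a + 2)*(a + 3)*(a^2 - 7*a + 10) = (a - 2)^2*(a + 2)*(a + 3)*(a - 5)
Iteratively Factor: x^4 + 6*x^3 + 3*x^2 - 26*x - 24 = (x + 1)*(x^3 + 5*x^2 - 2*x - 24) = (x + 1)*(x + 3)*(x^2 + 2*x - 8) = (x - 2)*(x + 1)*(x + 3)*(x + 4)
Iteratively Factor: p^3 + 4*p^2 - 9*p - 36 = (p - 3)*(p^2 + 7*p + 12) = (p - 3)*(p + 3)*(p + 4)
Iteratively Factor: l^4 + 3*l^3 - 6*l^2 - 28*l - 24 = (l + 2)*(l^3 + l^2 - 8*l - 12) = (l + 2)^2*(l^2 - l - 6) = (l + 2)^3*(l - 3)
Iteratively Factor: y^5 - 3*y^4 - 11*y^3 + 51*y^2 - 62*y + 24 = (y - 2)*(y^4 - y^3 - 13*y^2 + 25*y - 12) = (y - 2)*(y - 1)*(y^3 - 13*y + 12) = (y - 3)*(y - 2)*(y - 1)*(y^2 + 3*y - 4) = (y - 3)*(y - 2)*(y - 1)*(y + 4)*(y - 1)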